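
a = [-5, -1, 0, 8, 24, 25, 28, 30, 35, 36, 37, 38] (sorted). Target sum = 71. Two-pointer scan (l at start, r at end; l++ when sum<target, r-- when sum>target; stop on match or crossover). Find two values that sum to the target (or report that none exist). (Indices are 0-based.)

l=0 r=11: -5+38=33 <71, l++
l=1 r=11: -1+38=37 <71, l++
l=2 r=11: 0+38=38 <71, l++
l=3 r=11: 8+38=46 <71, l++
l=4 r=11: 24+38=62 <71, l++
l=5 r=11: 25+38=63 <71, l++
l=6 r=11: 28+38=66 <71, l++
l=7 r=11: 30+38=68 <71, l++
l=8 r=11: 35+38=73 >71, r--
l=8 r=10: 35+37=72 >71, r--
l=8 r=9: 35+36=71, found

(35, 36)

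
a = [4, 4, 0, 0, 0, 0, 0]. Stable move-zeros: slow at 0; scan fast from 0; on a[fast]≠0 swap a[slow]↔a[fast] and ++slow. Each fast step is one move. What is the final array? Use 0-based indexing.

slow=0 fast=0: a[fast]=4≠0 swap→a[0]=4, slow++,fast++
slow=1 fast=1: a[fast]=4≠0 swap→a[1]=4, slow++,fast++
slow=2 fast=2: a[fast]=0, fast++
slow=2 fast=3: a[fast]=0, fast++
slow=2 fast=4: a[fast]=0, fast++
slow=2 fast=5: a[fast]=0, fast++
slow=2 fast=6: a[fast]=0, fast++

[4, 4, 0, 0, 0, 0, 0]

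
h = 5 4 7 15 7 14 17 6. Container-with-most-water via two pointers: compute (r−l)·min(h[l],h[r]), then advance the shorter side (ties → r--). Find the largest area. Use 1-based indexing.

[1,8] min(5,6)*7=35 best=35 * → l++
[2,8] min(4,6)*6=24 best=35 → l++
[3,8] min(7,6)*5=30 best=35 → r--
[3,7] min(7,17)*4=28 best=35 → l++
[4,7] min(15,17)*3=45 best=45 * → l++
[5,7] min(7,17)*2=14 best=45 → l++
[6,7] min(14,17)*1=14 best=45 → l++

max area = 45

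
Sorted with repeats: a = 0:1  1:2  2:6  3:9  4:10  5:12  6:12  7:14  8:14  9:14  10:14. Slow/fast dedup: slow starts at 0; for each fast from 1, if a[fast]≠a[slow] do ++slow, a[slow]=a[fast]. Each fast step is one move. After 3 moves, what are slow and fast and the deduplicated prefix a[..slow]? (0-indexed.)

slow=3, fast=4, prefix=[1, 2, 6, 9]

(s=0,f=1) a[fast]=2≠a[slow]=1 write a[1]=2 → slow++,fast++
(s=1,f=2) a[fast]=6≠a[slow]=2 write a[2]=6 → slow++,fast++
(s=2,f=3) a[fast]=9≠a[slow]=6 write a[3]=9 → slow++,fast++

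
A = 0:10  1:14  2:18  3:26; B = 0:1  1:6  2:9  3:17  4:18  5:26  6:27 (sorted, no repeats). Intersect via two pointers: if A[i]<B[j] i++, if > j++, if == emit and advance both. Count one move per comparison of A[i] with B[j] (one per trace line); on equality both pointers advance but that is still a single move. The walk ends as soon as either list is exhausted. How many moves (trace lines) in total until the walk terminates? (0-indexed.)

8 moves

[i=0,j=0] 10>1 → j++
[i=0,j=1] 10>6 → j++
[i=0,j=2] 10>9 → j++
[i=0,j=3] 10<17 → i++
[i=1,j=3] 14<17 → i++
[i=2,j=3] 18>17 → j++
[i=2,j=4] 18==18 emit → i++,j++
[i=3,j=5] 26==26 emit → i++,j++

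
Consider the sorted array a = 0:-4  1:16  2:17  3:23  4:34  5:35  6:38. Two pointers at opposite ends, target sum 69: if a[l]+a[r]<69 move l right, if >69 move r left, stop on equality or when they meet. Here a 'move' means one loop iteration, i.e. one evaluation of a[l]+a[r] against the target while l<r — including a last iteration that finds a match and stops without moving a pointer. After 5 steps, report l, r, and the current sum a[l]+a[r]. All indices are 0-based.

l=0 r=6: -4+38=34 <69, l++
l=1 r=6: 16+38=54 <69, l++
l=2 r=6: 17+38=55 <69, l++
l=3 r=6: 23+38=61 <69, l++
l=4 r=6: 34+38=72 >69, r--

l=4, r=5, sum=69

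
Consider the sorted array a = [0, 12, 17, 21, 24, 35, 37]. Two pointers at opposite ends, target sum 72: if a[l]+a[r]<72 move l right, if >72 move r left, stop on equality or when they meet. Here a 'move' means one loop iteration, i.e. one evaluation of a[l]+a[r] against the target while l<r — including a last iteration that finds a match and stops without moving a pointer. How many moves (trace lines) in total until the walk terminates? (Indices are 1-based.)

[1,7] 0+37=37 <72 → l++
[2,7] 12+37=49 <72 → l++
[3,7] 17+37=54 <72 → l++
[4,7] 21+37=58 <72 → l++
[5,7] 24+37=61 <72 → l++
[6,7] 35+37=72 → found

6 moves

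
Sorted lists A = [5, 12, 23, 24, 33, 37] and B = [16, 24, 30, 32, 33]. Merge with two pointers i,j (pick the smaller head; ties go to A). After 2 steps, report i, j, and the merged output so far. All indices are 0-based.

[i=0,j=0] A[i]=5<=B[j]=16 take 5 → i++
[i=1,j=0] A[i]=12<=B[j]=16 take 12 → i++

i=2, j=0, merged so far=[5, 12]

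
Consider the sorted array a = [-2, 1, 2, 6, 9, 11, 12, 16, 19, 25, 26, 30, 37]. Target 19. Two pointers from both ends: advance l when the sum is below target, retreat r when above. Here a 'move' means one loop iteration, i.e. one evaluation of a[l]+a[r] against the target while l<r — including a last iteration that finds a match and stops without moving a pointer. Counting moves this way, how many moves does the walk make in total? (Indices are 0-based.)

[0,12] -2+37=35 >19 → r--
[0,11] -2+30=28 >19 → r--
[0,10] -2+26=24 >19 → r--
[0,9] -2+25=23 >19 → r--
[0,8] -2+19=17 <19 → l++
[1,8] 1+19=20 >19 → r--
[1,7] 1+16=17 <19 → l++
[2,7] 2+16=18 <19 → l++
[3,7] 6+16=22 >19 → r--
[3,6] 6+12=18 <19 → l++
[4,6] 9+12=21 >19 → r--
[4,5] 9+11=20 >19 → r--

12 moves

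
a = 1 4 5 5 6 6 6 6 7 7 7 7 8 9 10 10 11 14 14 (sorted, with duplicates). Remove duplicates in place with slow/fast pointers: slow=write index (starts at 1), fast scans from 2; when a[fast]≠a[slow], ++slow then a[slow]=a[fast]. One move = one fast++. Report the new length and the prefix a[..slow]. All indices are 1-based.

slow=1 fast=2: a[fast]=4≠a[slow]=1 write a[2]=4, slow++,fast++
slow=2 fast=3: a[fast]=5≠a[slow]=4 write a[3]=5, slow++,fast++
slow=3 fast=4: a[fast]=5=a[slow] dup, fast++
slow=3 fast=5: a[fast]=6≠a[slow]=5 write a[4]=6, slow++,fast++
slow=4 fast=6: a[fast]=6=a[slow] dup, fast++
slow=4 fast=7: a[fast]=6=a[slow] dup, fast++
slow=4 fast=8: a[fast]=6=a[slow] dup, fast++
slow=4 fast=9: a[fast]=7≠a[slow]=6 write a[5]=7, slow++,fast++
slow=5 fast=10: a[fast]=7=a[slow] dup, fast++
slow=5 fast=11: a[fast]=7=a[slow] dup, fast++
slow=5 fast=12: a[fast]=7=a[slow] dup, fast++
slow=5 fast=13: a[fast]=8≠a[slow]=7 write a[6]=8, slow++,fast++
slow=6 fast=14: a[fast]=9≠a[slow]=8 write a[7]=9, slow++,fast++
slow=7 fast=15: a[fast]=10≠a[slow]=9 write a[8]=10, slow++,fast++
slow=8 fast=16: a[fast]=10=a[slow] dup, fast++
slow=8 fast=17: a[fast]=11≠a[slow]=10 write a[9]=11, slow++,fast++
slow=9 fast=18: a[fast]=14≠a[slow]=11 write a[10]=14, slow++,fast++
slow=10 fast=19: a[fast]=14=a[slow] dup, fast++

length 10; prefix = [1, 4, 5, 6, 7, 8, 9, 10, 11, 14]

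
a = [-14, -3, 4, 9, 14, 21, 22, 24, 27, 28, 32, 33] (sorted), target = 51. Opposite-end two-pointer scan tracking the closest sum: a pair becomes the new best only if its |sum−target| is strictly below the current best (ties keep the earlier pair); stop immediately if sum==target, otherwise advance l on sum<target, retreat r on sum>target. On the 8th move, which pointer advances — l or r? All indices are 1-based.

l

l=1 r=12: -14+33=19 d=32 *, l++
l=2 r=12: -3+33=30 d=21 *, l++
l=3 r=12: 4+33=37 d=14 *, l++
l=4 r=12: 9+33=42 d=9 *, l++
l=5 r=12: 14+33=47 d=4 *, l++
l=6 r=12: 21+33=54 d=3 *, r--
l=6 r=11: 21+32=53 d=2 *, r--
l=6 r=10: 21+28=49 d=2, l++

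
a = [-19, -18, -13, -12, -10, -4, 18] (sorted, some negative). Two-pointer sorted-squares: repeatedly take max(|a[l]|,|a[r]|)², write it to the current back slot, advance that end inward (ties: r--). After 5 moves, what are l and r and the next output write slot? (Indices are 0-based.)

l=4, r=5, next write slot=1

[0,6] |-19|>|18| out[6]=361 → l++
[1,6] |-18|<=|18| out[5]=324 → r--
[1,5] |-18|>|-4| out[4]=324 → l++
[2,5] |-13|>|-4| out[3]=169 → l++
[3,5] |-12|>|-4| out[2]=144 → l++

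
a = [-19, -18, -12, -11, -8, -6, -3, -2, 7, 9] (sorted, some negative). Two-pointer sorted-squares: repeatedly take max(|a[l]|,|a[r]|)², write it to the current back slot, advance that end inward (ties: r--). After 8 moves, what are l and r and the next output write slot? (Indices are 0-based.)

l=6, r=7, next write slot=1

[0,9] |-19|>|9| out[9]=361 → l++
[1,9] |-18|>|9| out[8]=324 → l++
[2,9] |-12|>|9| out[7]=144 → l++
[3,9] |-11|>|9| out[6]=121 → l++
[4,9] |-8|<=|9| out[5]=81 → r--
[4,8] |-8|>|7| out[4]=64 → l++
[5,8] |-6|<=|7| out[3]=49 → r--
[5,7] |-6|>|-2| out[2]=36 → l++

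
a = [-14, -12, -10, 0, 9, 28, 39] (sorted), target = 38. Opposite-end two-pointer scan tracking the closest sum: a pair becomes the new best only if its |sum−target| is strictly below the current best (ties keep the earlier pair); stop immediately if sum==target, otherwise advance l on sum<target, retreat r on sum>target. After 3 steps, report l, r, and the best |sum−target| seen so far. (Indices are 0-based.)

l=0 r=6: -14+39=25 d=13 *, l++
l=1 r=6: -12+39=27 d=11 *, l++
l=2 r=6: -10+39=29 d=9 *, l++

l=3, r=6, best |Δ|=9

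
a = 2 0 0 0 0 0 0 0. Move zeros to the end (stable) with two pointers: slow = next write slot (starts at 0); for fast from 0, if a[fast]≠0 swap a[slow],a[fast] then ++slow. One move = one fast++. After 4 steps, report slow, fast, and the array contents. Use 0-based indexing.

slow=1, fast=4, a=[2, 0, 0, 0, 0, 0, 0, 0]

slow=0 fast=0: a[fast]=2≠0 swap→a[0]=2, slow++,fast++
slow=1 fast=1: a[fast]=0, fast++
slow=1 fast=2: a[fast]=0, fast++
slow=1 fast=3: a[fast]=0, fast++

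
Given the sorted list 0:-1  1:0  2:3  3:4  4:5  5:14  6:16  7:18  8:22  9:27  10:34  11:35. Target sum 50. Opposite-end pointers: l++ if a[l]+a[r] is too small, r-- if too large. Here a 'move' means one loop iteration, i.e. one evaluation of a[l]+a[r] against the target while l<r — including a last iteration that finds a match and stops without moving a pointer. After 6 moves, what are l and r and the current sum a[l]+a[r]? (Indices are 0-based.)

l=6, r=11, sum=51

[0,11] -1+35=34 <50 → l++
[1,11] 0+35=35 <50 → l++
[2,11] 3+35=38 <50 → l++
[3,11] 4+35=39 <50 → l++
[4,11] 5+35=40 <50 → l++
[5,11] 14+35=49 <50 → l++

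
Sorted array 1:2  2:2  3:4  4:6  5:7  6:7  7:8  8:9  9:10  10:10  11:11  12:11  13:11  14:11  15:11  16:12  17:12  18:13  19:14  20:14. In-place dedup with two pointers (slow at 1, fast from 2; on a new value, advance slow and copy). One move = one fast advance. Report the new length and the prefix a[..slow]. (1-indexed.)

slow=1 fast=2: a[fast]=2=a[slow] dup, fast++
slow=1 fast=3: a[fast]=4≠a[slow]=2 write a[2]=4, slow++,fast++
slow=2 fast=4: a[fast]=6≠a[slow]=4 write a[3]=6, slow++,fast++
slow=3 fast=5: a[fast]=7≠a[slow]=6 write a[4]=7, slow++,fast++
slow=4 fast=6: a[fast]=7=a[slow] dup, fast++
slow=4 fast=7: a[fast]=8≠a[slow]=7 write a[5]=8, slow++,fast++
slow=5 fast=8: a[fast]=9≠a[slow]=8 write a[6]=9, slow++,fast++
slow=6 fast=9: a[fast]=10≠a[slow]=9 write a[7]=10, slow++,fast++
slow=7 fast=10: a[fast]=10=a[slow] dup, fast++
slow=7 fast=11: a[fast]=11≠a[slow]=10 write a[8]=11, slow++,fast++
slow=8 fast=12: a[fast]=11=a[slow] dup, fast++
slow=8 fast=13: a[fast]=11=a[slow] dup, fast++
slow=8 fast=14: a[fast]=11=a[slow] dup, fast++
slow=8 fast=15: a[fast]=11=a[slow] dup, fast++
slow=8 fast=16: a[fast]=12≠a[slow]=11 write a[9]=12, slow++,fast++
slow=9 fast=17: a[fast]=12=a[slow] dup, fast++
slow=9 fast=18: a[fast]=13≠a[slow]=12 write a[10]=13, slow++,fast++
slow=10 fast=19: a[fast]=14≠a[slow]=13 write a[11]=14, slow++,fast++
slow=11 fast=20: a[fast]=14=a[slow] dup, fast++

length 11; prefix = [2, 4, 6, 7, 8, 9, 10, 11, 12, 13, 14]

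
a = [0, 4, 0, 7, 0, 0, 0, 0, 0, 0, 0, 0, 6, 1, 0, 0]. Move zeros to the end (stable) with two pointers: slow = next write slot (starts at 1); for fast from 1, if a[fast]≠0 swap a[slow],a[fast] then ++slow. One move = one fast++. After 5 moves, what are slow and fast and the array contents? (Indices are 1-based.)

(s=1,f=1) a[fast]=0 → fast++
(s=1,f=2) a[fast]=4≠0 swap→a[1]=4 → slow++,fast++
(s=2,f=3) a[fast]=0 → fast++
(s=2,f=4) a[fast]=7≠0 swap→a[2]=7 → slow++,fast++
(s=3,f=5) a[fast]=0 → fast++

slow=3, fast=6, a=[4, 7, 0, 0, 0, 0, 0, 0, 0, 0, 0, 0, 6, 1, 0, 0]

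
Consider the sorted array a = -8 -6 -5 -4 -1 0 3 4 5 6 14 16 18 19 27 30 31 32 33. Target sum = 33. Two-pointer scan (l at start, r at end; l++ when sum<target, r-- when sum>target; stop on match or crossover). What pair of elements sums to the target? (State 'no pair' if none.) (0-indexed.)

(0, 33)

l=0 r=18: -8+33=25 <33, l++
l=1 r=18: -6+33=27 <33, l++
l=2 r=18: -5+33=28 <33, l++
l=3 r=18: -4+33=29 <33, l++
l=4 r=18: -1+33=32 <33, l++
l=5 r=18: 0+33=33, found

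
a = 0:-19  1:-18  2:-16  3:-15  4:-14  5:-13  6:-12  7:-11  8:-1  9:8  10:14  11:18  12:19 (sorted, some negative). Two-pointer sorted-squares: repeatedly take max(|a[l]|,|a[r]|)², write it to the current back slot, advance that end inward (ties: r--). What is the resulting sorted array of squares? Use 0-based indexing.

[0,12] |-19|<=|19| out[12]=361 → r--
[0,11] |-19|>|18| out[11]=361 → l++
[1,11] |-18|<=|18| out[10]=324 → r--
[1,10] |-18|>|14| out[9]=324 → l++
[2,10] |-16|>|14| out[8]=256 → l++
[3,10] |-15|>|14| out[7]=225 → l++
[4,10] |-14|<=|14| out[6]=196 → r--
[4,9] |-14|>|8| out[5]=196 → l++
[5,9] |-13|>|8| out[4]=169 → l++
[6,9] |-12|>|8| out[3]=144 → l++
[7,9] |-11|>|8| out[2]=121 → l++
[8,9] |-1|<=|8| out[1]=64 → r--
[8,8] |-1|<=|-1| out[0]=1 → r--

[1, 64, 121, 144, 169, 196, 196, 225, 256, 324, 324, 361, 361]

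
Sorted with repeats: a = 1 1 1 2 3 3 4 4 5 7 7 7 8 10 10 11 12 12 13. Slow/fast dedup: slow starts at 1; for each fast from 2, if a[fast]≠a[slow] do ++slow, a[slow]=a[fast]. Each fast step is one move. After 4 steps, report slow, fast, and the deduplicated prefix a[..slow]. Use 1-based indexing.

slow=3, fast=6, prefix=[1, 2, 3]

(s=1,f=2) a[fast]=1=a[slow] dup → fast++
(s=1,f=3) a[fast]=1=a[slow] dup → fast++
(s=1,f=4) a[fast]=2≠a[slow]=1 write a[2]=2 → slow++,fast++
(s=2,f=5) a[fast]=3≠a[slow]=2 write a[3]=3 → slow++,fast++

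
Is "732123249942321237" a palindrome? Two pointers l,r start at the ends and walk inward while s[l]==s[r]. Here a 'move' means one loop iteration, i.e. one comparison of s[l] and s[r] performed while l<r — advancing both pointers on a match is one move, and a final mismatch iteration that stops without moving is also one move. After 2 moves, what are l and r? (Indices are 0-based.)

[0,17] '7'=='7' → l++,r--
[1,16] '3'=='3' → l++,r--

l=2, r=15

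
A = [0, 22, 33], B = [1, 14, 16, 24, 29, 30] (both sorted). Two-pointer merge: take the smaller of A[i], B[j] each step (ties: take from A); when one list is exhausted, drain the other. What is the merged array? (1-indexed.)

[0, 1, 14, 16, 22, 24, 29, 30, 33]

i=1 j=1: A[i]=0<=B[j]=1 take 0, i++
i=2 j=1: A[i]=22>B[j]=1 take 1, j++
i=2 j=2: A[i]=22>B[j]=14 take 14, j++
i=2 j=3: A[i]=22>B[j]=16 take 16, j++
i=2 j=4: A[i]=22<=B[j]=24 take 22, i++
i=3 j=4: A[i]=33>B[j]=24 take 24, j++
i=3 j=5: A[i]=33>B[j]=29 take 29, j++
i=3 j=6: A[i]=33>B[j]=30 take 30, j++
i=3 j=7: B done, take A[i]=33, i++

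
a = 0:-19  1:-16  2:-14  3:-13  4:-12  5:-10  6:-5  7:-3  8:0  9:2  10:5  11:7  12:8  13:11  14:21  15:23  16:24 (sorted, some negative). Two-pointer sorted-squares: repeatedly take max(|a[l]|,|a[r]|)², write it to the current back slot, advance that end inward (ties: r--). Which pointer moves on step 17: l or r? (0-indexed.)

[0,16] |-19|<=|24| out[16]=576 → r--
[0,15] |-19|<=|23| out[15]=529 → r--
[0,14] |-19|<=|21| out[14]=441 → r--
[0,13] |-19|>|11| out[13]=361 → l++
[1,13] |-16|>|11| out[12]=256 → l++
[2,13] |-14|>|11| out[11]=196 → l++
[3,13] |-13|>|11| out[10]=169 → l++
[4,13] |-12|>|11| out[9]=144 → l++
[5,13] |-10|<=|11| out[8]=121 → r--
[5,12] |-10|>|8| out[7]=100 → l++
[6,12] |-5|<=|8| out[6]=64 → r--
[6,11] |-5|<=|7| out[5]=49 → r--
[6,10] |-5|<=|5| out[4]=25 → r--
[6,9] |-5|>|2| out[3]=25 → l++
[7,9] |-3|>|2| out[2]=9 → l++
[8,9] |0|<=|2| out[1]=4 → r--
[8,8] |0|<=|0| out[0]=0 → r--

r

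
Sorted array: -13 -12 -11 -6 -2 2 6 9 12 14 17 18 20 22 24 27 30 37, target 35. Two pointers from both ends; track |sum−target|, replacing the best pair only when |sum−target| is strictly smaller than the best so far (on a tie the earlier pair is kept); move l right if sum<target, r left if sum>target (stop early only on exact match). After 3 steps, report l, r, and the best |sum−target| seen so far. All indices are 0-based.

l=0 r=17: -13+37=24 d=11 *, l++
l=1 r=17: -12+37=25 d=10 *, l++
l=2 r=17: -11+37=26 d=9 *, l++

l=3, r=17, best |Δ|=9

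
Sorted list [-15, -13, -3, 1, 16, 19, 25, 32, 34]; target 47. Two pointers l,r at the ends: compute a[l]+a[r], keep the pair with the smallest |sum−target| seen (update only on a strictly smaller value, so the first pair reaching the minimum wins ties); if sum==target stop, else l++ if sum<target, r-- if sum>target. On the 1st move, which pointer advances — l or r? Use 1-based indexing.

l

[1,9] -15+34=19 d=28 * → l++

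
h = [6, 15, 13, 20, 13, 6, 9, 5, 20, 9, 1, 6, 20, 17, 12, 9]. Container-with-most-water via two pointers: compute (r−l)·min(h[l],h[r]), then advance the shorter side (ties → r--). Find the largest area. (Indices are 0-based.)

l=0 r=15: min(6,9)*15=90 best=90 *, l++
l=1 r=15: min(15,9)*14=126 best=126 *, r--
l=1 r=14: min(15,12)*13=156 best=156 *, r--
l=1 r=13: min(15,17)*12=180 best=180 *, l++
l=2 r=13: min(13,17)*11=143 best=180, l++
l=3 r=13: min(20,17)*10=170 best=180, r--
l=3 r=12: min(20,20)*9=180 best=180, r--
l=3 r=11: min(20,6)*8=48 best=180, r--
l=3 r=10: min(20,1)*7=7 best=180, r--
l=3 r=9: min(20,9)*6=54 best=180, r--
l=3 r=8: min(20,20)*5=100 best=180, r--
l=3 r=7: min(20,5)*4=20 best=180, r--
l=3 r=6: min(20,9)*3=27 best=180, r--
l=3 r=5: min(20,6)*2=12 best=180, r--
l=3 r=4: min(20,13)*1=13 best=180, r--

max area = 180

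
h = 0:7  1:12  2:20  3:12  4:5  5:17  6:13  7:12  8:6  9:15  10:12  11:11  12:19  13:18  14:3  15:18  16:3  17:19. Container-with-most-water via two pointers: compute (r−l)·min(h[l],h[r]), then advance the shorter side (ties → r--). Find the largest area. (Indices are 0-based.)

max area = 285

l=0 r=17: min(7,19)*17=119 best=119 *, l++
l=1 r=17: min(12,19)*16=192 best=192 *, l++
l=2 r=17: min(20,19)*15=285 best=285 *, r--
l=2 r=16: min(20,3)*14=42 best=285, r--
l=2 r=15: min(20,18)*13=234 best=285, r--
l=2 r=14: min(20,3)*12=36 best=285, r--
l=2 r=13: min(20,18)*11=198 best=285, r--
l=2 r=12: min(20,19)*10=190 best=285, r--
l=2 r=11: min(20,11)*9=99 best=285, r--
l=2 r=10: min(20,12)*8=96 best=285, r--
l=2 r=9: min(20,15)*7=105 best=285, r--
l=2 r=8: min(20,6)*6=36 best=285, r--
l=2 r=7: min(20,12)*5=60 best=285, r--
l=2 r=6: min(20,13)*4=52 best=285, r--
l=2 r=5: min(20,17)*3=51 best=285, r--
l=2 r=4: min(20,5)*2=10 best=285, r--
l=2 r=3: min(20,12)*1=12 best=285, r--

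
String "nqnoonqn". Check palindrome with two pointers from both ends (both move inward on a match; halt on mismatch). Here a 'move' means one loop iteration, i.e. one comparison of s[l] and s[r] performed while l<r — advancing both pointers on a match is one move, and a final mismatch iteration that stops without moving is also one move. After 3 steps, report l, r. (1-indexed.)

l=4, r=5

l=1 r=8: 'n'=='n', l++,r--
l=2 r=7: 'q'=='q', l++,r--
l=3 r=6: 'n'=='n', l++,r--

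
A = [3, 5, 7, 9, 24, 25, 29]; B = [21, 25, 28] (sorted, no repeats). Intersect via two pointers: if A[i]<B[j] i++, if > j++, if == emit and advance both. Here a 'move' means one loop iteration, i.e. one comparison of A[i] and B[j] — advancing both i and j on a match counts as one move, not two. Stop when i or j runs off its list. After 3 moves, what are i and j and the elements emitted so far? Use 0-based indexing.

[i=0,j=0] 3<21 → i++
[i=1,j=0] 5<21 → i++
[i=2,j=0] 7<21 → i++

i=3, j=0, emitted=[]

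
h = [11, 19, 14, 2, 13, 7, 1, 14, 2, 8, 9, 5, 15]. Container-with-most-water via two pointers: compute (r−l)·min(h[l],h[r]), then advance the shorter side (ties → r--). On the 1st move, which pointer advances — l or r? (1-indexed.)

l=1 r=13: min(11,15)*12=132 best=132 *, l++

l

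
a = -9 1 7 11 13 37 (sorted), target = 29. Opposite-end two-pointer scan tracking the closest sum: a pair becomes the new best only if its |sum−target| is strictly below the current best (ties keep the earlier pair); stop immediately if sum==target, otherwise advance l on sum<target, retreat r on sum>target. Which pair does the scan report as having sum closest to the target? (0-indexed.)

l=0 r=5: -9+37=28 d=1 *, l++
l=1 r=5: 1+37=38 d=9, r--
l=1 r=4: 1+13=14 d=15, l++
l=2 r=4: 7+13=20 d=9, l++
l=3 r=4: 11+13=24 d=5, l++

pair (-9, 37) with sum 28 (|Δ|=1)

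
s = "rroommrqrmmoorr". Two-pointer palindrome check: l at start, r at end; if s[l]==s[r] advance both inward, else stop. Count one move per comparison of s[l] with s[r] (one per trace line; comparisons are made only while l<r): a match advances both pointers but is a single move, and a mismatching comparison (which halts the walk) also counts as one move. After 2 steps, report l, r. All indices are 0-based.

[0,14] 'r'=='r' → l++,r--
[1,13] 'r'=='r' → l++,r--

l=2, r=12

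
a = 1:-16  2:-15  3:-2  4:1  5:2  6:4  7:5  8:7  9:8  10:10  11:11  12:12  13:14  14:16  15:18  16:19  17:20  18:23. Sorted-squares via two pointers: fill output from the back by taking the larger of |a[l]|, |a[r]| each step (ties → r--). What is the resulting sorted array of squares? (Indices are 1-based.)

l=1 r=18: |-16|<=|23| out[18]=529, r--
l=1 r=17: |-16|<=|20| out[17]=400, r--
l=1 r=16: |-16|<=|19| out[16]=361, r--
l=1 r=15: |-16|<=|18| out[15]=324, r--
l=1 r=14: |-16|<=|16| out[14]=256, r--
l=1 r=13: |-16|>|14| out[13]=256, l++
l=2 r=13: |-15|>|14| out[12]=225, l++
l=3 r=13: |-2|<=|14| out[11]=196, r--
l=3 r=12: |-2|<=|12| out[10]=144, r--
l=3 r=11: |-2|<=|11| out[9]=121, r--
l=3 r=10: |-2|<=|10| out[8]=100, r--
l=3 r=9: |-2|<=|8| out[7]=64, r--
l=3 r=8: |-2|<=|7| out[6]=49, r--
l=3 r=7: |-2|<=|5| out[5]=25, r--
l=3 r=6: |-2|<=|4| out[4]=16, r--
l=3 r=5: |-2|<=|2| out[3]=4, r--
l=3 r=4: |-2|>|1| out[2]=4, l++
l=4 r=4: |1|<=|1| out[1]=1, r--

[1, 4, 4, 16, 25, 49, 64, 100, 121, 144, 196, 225, 256, 256, 324, 361, 400, 529]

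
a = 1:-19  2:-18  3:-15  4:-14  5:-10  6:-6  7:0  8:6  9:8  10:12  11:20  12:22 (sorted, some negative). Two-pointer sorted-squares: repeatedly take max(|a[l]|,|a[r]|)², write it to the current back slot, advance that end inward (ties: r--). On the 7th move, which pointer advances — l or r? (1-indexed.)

[1,12] |-19|<=|22| out[12]=484 → r--
[1,11] |-19|<=|20| out[11]=400 → r--
[1,10] |-19|>|12| out[10]=361 → l++
[2,10] |-18|>|12| out[9]=324 → l++
[3,10] |-15|>|12| out[8]=225 → l++
[4,10] |-14|>|12| out[7]=196 → l++
[5,10] |-10|<=|12| out[6]=144 → r--

r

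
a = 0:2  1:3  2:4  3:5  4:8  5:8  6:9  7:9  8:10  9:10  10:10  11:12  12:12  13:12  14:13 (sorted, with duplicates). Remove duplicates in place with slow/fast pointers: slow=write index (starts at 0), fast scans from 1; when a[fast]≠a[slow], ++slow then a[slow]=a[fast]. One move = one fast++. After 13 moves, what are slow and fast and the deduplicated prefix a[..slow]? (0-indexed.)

(s=0,f=1) a[fast]=3≠a[slow]=2 write a[1]=3 → slow++,fast++
(s=1,f=2) a[fast]=4≠a[slow]=3 write a[2]=4 → slow++,fast++
(s=2,f=3) a[fast]=5≠a[slow]=4 write a[3]=5 → slow++,fast++
(s=3,f=4) a[fast]=8≠a[slow]=5 write a[4]=8 → slow++,fast++
(s=4,f=5) a[fast]=8=a[slow] dup → fast++
(s=4,f=6) a[fast]=9≠a[slow]=8 write a[5]=9 → slow++,fast++
(s=5,f=7) a[fast]=9=a[slow] dup → fast++
(s=5,f=8) a[fast]=10≠a[slow]=9 write a[6]=10 → slow++,fast++
(s=6,f=9) a[fast]=10=a[slow] dup → fast++
(s=6,f=10) a[fast]=10=a[slow] dup → fast++
(s=6,f=11) a[fast]=12≠a[slow]=10 write a[7]=12 → slow++,fast++
(s=7,f=12) a[fast]=12=a[slow] dup → fast++
(s=7,f=13) a[fast]=12=a[slow] dup → fast++

slow=7, fast=14, prefix=[2, 3, 4, 5, 8, 9, 10, 12]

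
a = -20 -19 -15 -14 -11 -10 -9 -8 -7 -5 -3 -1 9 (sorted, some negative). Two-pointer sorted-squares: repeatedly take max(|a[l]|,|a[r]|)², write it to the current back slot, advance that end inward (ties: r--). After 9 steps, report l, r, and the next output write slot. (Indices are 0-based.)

[0,12] |-20|>|9| out[12]=400 → l++
[1,12] |-19|>|9| out[11]=361 → l++
[2,12] |-15|>|9| out[10]=225 → l++
[3,12] |-14|>|9| out[9]=196 → l++
[4,12] |-11|>|9| out[8]=121 → l++
[5,12] |-10|>|9| out[7]=100 → l++
[6,12] |-9|<=|9| out[6]=81 → r--
[6,11] |-9|>|-1| out[5]=81 → l++
[7,11] |-8|>|-1| out[4]=64 → l++

l=8, r=11, next write slot=3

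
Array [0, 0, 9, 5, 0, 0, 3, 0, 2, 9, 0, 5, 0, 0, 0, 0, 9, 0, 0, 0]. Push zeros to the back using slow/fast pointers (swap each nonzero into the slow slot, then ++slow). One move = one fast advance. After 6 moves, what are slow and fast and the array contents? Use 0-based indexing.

slow=0 fast=0: a[fast]=0, fast++
slow=0 fast=1: a[fast]=0, fast++
slow=0 fast=2: a[fast]=9≠0 swap→a[0]=9, slow++,fast++
slow=1 fast=3: a[fast]=5≠0 swap→a[1]=5, slow++,fast++
slow=2 fast=4: a[fast]=0, fast++
slow=2 fast=5: a[fast]=0, fast++

slow=2, fast=6, a=[9, 5, 0, 0, 0, 0, 3, 0, 2, 9, 0, 5, 0, 0, 0, 0, 9, 0, 0, 0]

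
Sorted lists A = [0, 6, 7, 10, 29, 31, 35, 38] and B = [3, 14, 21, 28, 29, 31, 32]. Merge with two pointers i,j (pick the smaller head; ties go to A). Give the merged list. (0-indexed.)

[i=0,j=0] A[i]=0<=B[j]=3 take 0 → i++
[i=1,j=0] A[i]=6>B[j]=3 take 3 → j++
[i=1,j=1] A[i]=6<=B[j]=14 take 6 → i++
[i=2,j=1] A[i]=7<=B[j]=14 take 7 → i++
[i=3,j=1] A[i]=10<=B[j]=14 take 10 → i++
[i=4,j=1] A[i]=29>B[j]=14 take 14 → j++
[i=4,j=2] A[i]=29>B[j]=21 take 21 → j++
[i=4,j=3] A[i]=29>B[j]=28 take 28 → j++
[i=4,j=4] A[i]=29<=B[j]=29 take 29 → i++
[i=5,j=4] A[i]=31>B[j]=29 take 29 → j++
[i=5,j=5] A[i]=31<=B[j]=31 take 31 → i++
[i=6,j=5] A[i]=35>B[j]=31 take 31 → j++
[i=6,j=6] A[i]=35>B[j]=32 take 32 → j++
[i=6,j=7] B done, take A[i]=35 → i++
[i=7,j=7] B done, take A[i]=38 → i++

[0, 3, 6, 7, 10, 14, 21, 28, 29, 29, 31, 31, 32, 35, 38]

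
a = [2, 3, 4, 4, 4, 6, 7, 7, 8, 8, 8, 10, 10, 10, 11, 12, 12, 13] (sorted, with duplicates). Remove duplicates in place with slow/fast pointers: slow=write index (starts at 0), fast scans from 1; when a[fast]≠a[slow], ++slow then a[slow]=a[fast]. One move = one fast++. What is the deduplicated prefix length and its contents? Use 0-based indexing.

length 10; prefix = [2, 3, 4, 6, 7, 8, 10, 11, 12, 13]

(s=0,f=1) a[fast]=3≠a[slow]=2 write a[1]=3 → slow++,fast++
(s=1,f=2) a[fast]=4≠a[slow]=3 write a[2]=4 → slow++,fast++
(s=2,f=3) a[fast]=4=a[slow] dup → fast++
(s=2,f=4) a[fast]=4=a[slow] dup → fast++
(s=2,f=5) a[fast]=6≠a[slow]=4 write a[3]=6 → slow++,fast++
(s=3,f=6) a[fast]=7≠a[slow]=6 write a[4]=7 → slow++,fast++
(s=4,f=7) a[fast]=7=a[slow] dup → fast++
(s=4,f=8) a[fast]=8≠a[slow]=7 write a[5]=8 → slow++,fast++
(s=5,f=9) a[fast]=8=a[slow] dup → fast++
(s=5,f=10) a[fast]=8=a[slow] dup → fast++
(s=5,f=11) a[fast]=10≠a[slow]=8 write a[6]=10 → slow++,fast++
(s=6,f=12) a[fast]=10=a[slow] dup → fast++
(s=6,f=13) a[fast]=10=a[slow] dup → fast++
(s=6,f=14) a[fast]=11≠a[slow]=10 write a[7]=11 → slow++,fast++
(s=7,f=15) a[fast]=12≠a[slow]=11 write a[8]=12 → slow++,fast++
(s=8,f=16) a[fast]=12=a[slow] dup → fast++
(s=8,f=17) a[fast]=13≠a[slow]=12 write a[9]=13 → slow++,fast++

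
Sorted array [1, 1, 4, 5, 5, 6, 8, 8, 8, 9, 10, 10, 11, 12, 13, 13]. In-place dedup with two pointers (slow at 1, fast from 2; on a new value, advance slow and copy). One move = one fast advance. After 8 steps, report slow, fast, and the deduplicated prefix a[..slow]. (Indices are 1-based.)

slow=1 fast=2: a[fast]=1=a[slow] dup, fast++
slow=1 fast=3: a[fast]=4≠a[slow]=1 write a[2]=4, slow++,fast++
slow=2 fast=4: a[fast]=5≠a[slow]=4 write a[3]=5, slow++,fast++
slow=3 fast=5: a[fast]=5=a[slow] dup, fast++
slow=3 fast=6: a[fast]=6≠a[slow]=5 write a[4]=6, slow++,fast++
slow=4 fast=7: a[fast]=8≠a[slow]=6 write a[5]=8, slow++,fast++
slow=5 fast=8: a[fast]=8=a[slow] dup, fast++
slow=5 fast=9: a[fast]=8=a[slow] dup, fast++

slow=5, fast=10, prefix=[1, 4, 5, 6, 8]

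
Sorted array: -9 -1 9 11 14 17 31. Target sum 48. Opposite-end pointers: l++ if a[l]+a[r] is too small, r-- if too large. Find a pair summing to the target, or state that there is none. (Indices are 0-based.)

(17, 31)

[0,6] -9+31=22 <48 → l++
[1,6] -1+31=30 <48 → l++
[2,6] 9+31=40 <48 → l++
[3,6] 11+31=42 <48 → l++
[4,6] 14+31=45 <48 → l++
[5,6] 17+31=48 → found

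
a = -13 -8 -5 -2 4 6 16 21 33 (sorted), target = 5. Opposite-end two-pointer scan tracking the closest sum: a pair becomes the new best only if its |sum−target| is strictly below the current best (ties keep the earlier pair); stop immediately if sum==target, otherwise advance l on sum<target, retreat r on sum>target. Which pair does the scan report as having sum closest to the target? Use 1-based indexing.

pair (-2, 6) with sum 4 (|Δ|=1)

l=1 r=9: -13+33=20 d=15 *, r--
l=1 r=8: -13+21=8 d=3 *, r--
l=1 r=7: -13+16=3 d=2 *, l++
l=2 r=7: -8+16=8 d=3, r--
l=2 r=6: -8+6=-2 d=7, l++
l=3 r=6: -5+6=1 d=4, l++
l=4 r=6: -2+6=4 d=1 *, l++
l=5 r=6: 4+6=10 d=5, r--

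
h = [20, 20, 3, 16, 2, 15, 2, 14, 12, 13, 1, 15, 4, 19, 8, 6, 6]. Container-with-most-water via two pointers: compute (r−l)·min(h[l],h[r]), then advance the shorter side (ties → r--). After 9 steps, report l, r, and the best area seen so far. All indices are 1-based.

[1,17] min(20,6)*16=96 best=96 * → r--
[1,16] min(20,6)*15=90 best=96 → r--
[1,15] min(20,8)*14=112 best=112 * → r--
[1,14] min(20,19)*13=247 best=247 * → r--
[1,13] min(20,4)*12=48 best=247 → r--
[1,12] min(20,15)*11=165 best=247 → r--
[1,11] min(20,1)*10=10 best=247 → r--
[1,10] min(20,13)*9=117 best=247 → r--
[1,9] min(20,12)*8=96 best=247 → r--

l=1, r=8, best area=247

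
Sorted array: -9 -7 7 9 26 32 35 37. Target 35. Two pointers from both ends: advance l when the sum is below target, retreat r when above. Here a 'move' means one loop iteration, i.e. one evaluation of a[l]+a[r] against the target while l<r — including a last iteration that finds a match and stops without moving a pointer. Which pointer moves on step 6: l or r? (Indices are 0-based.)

l

l=0 r=7: -9+37=28 <35, l++
l=1 r=7: -7+37=30 <35, l++
l=2 r=7: 7+37=44 >35, r--
l=2 r=6: 7+35=42 >35, r--
l=2 r=5: 7+32=39 >35, r--
l=2 r=4: 7+26=33 <35, l++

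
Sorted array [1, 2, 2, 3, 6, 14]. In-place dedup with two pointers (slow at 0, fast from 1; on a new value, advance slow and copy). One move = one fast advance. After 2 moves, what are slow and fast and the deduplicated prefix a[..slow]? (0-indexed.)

slow=0 fast=1: a[fast]=2≠a[slow]=1 write a[1]=2, slow++,fast++
slow=1 fast=2: a[fast]=2=a[slow] dup, fast++

slow=1, fast=3, prefix=[1, 2]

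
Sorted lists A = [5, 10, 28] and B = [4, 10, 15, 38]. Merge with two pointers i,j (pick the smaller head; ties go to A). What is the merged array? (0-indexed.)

[i=0,j=0] A[i]=5>B[j]=4 take 4 → j++
[i=0,j=1] A[i]=5<=B[j]=10 take 5 → i++
[i=1,j=1] A[i]=10<=B[j]=10 take 10 → i++
[i=2,j=1] A[i]=28>B[j]=10 take 10 → j++
[i=2,j=2] A[i]=28>B[j]=15 take 15 → j++
[i=2,j=3] A[i]=28<=B[j]=38 take 28 → i++
[i=3,j=3] A done, take B[j]=38 → j++

[4, 5, 10, 10, 15, 28, 38]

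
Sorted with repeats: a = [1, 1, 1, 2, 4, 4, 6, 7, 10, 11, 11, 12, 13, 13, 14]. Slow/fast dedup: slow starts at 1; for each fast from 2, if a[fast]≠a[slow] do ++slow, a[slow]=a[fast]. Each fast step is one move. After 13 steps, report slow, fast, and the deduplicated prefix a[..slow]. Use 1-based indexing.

slow=9, fast=15, prefix=[1, 2, 4, 6, 7, 10, 11, 12, 13]

slow=1 fast=2: a[fast]=1=a[slow] dup, fast++
slow=1 fast=3: a[fast]=1=a[slow] dup, fast++
slow=1 fast=4: a[fast]=2≠a[slow]=1 write a[2]=2, slow++,fast++
slow=2 fast=5: a[fast]=4≠a[slow]=2 write a[3]=4, slow++,fast++
slow=3 fast=6: a[fast]=4=a[slow] dup, fast++
slow=3 fast=7: a[fast]=6≠a[slow]=4 write a[4]=6, slow++,fast++
slow=4 fast=8: a[fast]=7≠a[slow]=6 write a[5]=7, slow++,fast++
slow=5 fast=9: a[fast]=10≠a[slow]=7 write a[6]=10, slow++,fast++
slow=6 fast=10: a[fast]=11≠a[slow]=10 write a[7]=11, slow++,fast++
slow=7 fast=11: a[fast]=11=a[slow] dup, fast++
slow=7 fast=12: a[fast]=12≠a[slow]=11 write a[8]=12, slow++,fast++
slow=8 fast=13: a[fast]=13≠a[slow]=12 write a[9]=13, slow++,fast++
slow=9 fast=14: a[fast]=13=a[slow] dup, fast++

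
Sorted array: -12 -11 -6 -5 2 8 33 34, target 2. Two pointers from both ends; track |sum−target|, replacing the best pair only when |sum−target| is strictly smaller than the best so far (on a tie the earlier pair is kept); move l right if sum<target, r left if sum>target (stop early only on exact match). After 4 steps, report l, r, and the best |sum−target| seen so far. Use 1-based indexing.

l=1 r=8: -12+34=22 d=20 *, r--
l=1 r=7: -12+33=21 d=19 *, r--
l=1 r=6: -12+8=-4 d=6 *, l++
l=2 r=6: -11+8=-3 d=5 *, l++

l=3, r=6, best |Δ|=5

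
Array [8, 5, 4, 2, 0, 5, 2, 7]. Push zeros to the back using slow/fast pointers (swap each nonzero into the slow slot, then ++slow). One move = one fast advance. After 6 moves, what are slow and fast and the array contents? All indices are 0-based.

slow=0 fast=0: a[fast]=8≠0 swap→a[0]=8, slow++,fast++
slow=1 fast=1: a[fast]=5≠0 swap→a[1]=5, slow++,fast++
slow=2 fast=2: a[fast]=4≠0 swap→a[2]=4, slow++,fast++
slow=3 fast=3: a[fast]=2≠0 swap→a[3]=2, slow++,fast++
slow=4 fast=4: a[fast]=0, fast++
slow=4 fast=5: a[fast]=5≠0 swap→a[4]=5, slow++,fast++

slow=5, fast=6, a=[8, 5, 4, 2, 5, 0, 2, 7]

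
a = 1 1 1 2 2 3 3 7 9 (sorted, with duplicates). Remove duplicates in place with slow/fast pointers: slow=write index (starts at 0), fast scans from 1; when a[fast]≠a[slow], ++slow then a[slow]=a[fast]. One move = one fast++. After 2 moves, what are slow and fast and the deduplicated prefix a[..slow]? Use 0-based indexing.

slow=0, fast=3, prefix=[1]

(s=0,f=1) a[fast]=1=a[slow] dup → fast++
(s=0,f=2) a[fast]=1=a[slow] dup → fast++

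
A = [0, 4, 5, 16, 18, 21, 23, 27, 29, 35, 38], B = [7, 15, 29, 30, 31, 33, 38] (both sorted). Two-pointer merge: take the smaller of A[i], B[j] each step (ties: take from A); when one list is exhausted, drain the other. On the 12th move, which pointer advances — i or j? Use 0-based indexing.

j

[i=0,j=0] A[i]=0<=B[j]=7 take 0 → i++
[i=1,j=0] A[i]=4<=B[j]=7 take 4 → i++
[i=2,j=0] A[i]=5<=B[j]=7 take 5 → i++
[i=3,j=0] A[i]=16>B[j]=7 take 7 → j++
[i=3,j=1] A[i]=16>B[j]=15 take 15 → j++
[i=3,j=2] A[i]=16<=B[j]=29 take 16 → i++
[i=4,j=2] A[i]=18<=B[j]=29 take 18 → i++
[i=5,j=2] A[i]=21<=B[j]=29 take 21 → i++
[i=6,j=2] A[i]=23<=B[j]=29 take 23 → i++
[i=7,j=2] A[i]=27<=B[j]=29 take 27 → i++
[i=8,j=2] A[i]=29<=B[j]=29 take 29 → i++
[i=9,j=2] A[i]=35>B[j]=29 take 29 → j++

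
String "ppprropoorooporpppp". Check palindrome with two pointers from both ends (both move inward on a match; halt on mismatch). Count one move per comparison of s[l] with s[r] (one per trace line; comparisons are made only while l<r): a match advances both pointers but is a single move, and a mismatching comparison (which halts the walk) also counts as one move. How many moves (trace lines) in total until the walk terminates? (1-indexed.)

l=1 r=19: 'p'=='p', l++,r--
l=2 r=18: 'p'=='p', l++,r--
l=3 r=17: 'p'=='p', l++,r--
l=4 r=16: 'r'!='p', stop

4 moves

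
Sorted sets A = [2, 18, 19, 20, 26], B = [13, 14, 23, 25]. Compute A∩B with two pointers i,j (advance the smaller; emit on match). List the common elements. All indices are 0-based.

intersection = []

[i=0,j=0] 2<13 → i++
[i=1,j=0] 18>13 → j++
[i=1,j=1] 18>14 → j++
[i=1,j=2] 18<23 → i++
[i=2,j=2] 19<23 → i++
[i=3,j=2] 20<23 → i++
[i=4,j=2] 26>23 → j++
[i=4,j=3] 26>25 → j++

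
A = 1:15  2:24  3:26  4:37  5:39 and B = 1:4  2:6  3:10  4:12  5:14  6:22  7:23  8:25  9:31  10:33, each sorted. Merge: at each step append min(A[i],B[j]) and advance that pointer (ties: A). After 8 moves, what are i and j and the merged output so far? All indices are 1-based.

i=1 j=1: A[i]=15>B[j]=4 take 4, j++
i=1 j=2: A[i]=15>B[j]=6 take 6, j++
i=1 j=3: A[i]=15>B[j]=10 take 10, j++
i=1 j=4: A[i]=15>B[j]=12 take 12, j++
i=1 j=5: A[i]=15>B[j]=14 take 14, j++
i=1 j=6: A[i]=15<=B[j]=22 take 15, i++
i=2 j=6: A[i]=24>B[j]=22 take 22, j++
i=2 j=7: A[i]=24>B[j]=23 take 23, j++

i=2, j=8, merged so far=[4, 6, 10, 12, 14, 15, 22, 23]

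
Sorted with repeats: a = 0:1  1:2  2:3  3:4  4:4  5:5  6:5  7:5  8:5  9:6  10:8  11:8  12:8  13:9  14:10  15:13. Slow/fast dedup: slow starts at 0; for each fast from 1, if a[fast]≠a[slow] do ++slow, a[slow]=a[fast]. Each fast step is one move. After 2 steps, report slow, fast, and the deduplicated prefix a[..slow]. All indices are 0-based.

(s=0,f=1) a[fast]=2≠a[slow]=1 write a[1]=2 → slow++,fast++
(s=1,f=2) a[fast]=3≠a[slow]=2 write a[2]=3 → slow++,fast++

slow=2, fast=3, prefix=[1, 2, 3]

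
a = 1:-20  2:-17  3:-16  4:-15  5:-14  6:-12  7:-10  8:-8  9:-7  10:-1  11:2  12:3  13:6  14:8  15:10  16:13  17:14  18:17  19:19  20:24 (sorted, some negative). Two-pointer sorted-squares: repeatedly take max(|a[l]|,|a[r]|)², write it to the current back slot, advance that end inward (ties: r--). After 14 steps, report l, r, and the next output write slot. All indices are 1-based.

l=1 r=20: |-20|<=|24| out[20]=576, r--
l=1 r=19: |-20|>|19| out[19]=400, l++
l=2 r=19: |-17|<=|19| out[18]=361, r--
l=2 r=18: |-17|<=|17| out[17]=289, r--
l=2 r=17: |-17|>|14| out[16]=289, l++
l=3 r=17: |-16|>|14| out[15]=256, l++
l=4 r=17: |-15|>|14| out[14]=225, l++
l=5 r=17: |-14|<=|14| out[13]=196, r--
l=5 r=16: |-14|>|13| out[12]=196, l++
l=6 r=16: |-12|<=|13| out[11]=169, r--
l=6 r=15: |-12|>|10| out[10]=144, l++
l=7 r=15: |-10|<=|10| out[9]=100, r--
l=7 r=14: |-10|>|8| out[8]=100, l++
l=8 r=14: |-8|<=|8| out[7]=64, r--

l=8, r=13, next write slot=6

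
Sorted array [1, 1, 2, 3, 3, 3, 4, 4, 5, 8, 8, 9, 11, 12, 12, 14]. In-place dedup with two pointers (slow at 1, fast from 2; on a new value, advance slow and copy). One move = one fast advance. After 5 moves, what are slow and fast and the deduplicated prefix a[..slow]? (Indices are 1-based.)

slow=3, fast=7, prefix=[1, 2, 3]

(s=1,f=2) a[fast]=1=a[slow] dup → fast++
(s=1,f=3) a[fast]=2≠a[slow]=1 write a[2]=2 → slow++,fast++
(s=2,f=4) a[fast]=3≠a[slow]=2 write a[3]=3 → slow++,fast++
(s=3,f=5) a[fast]=3=a[slow] dup → fast++
(s=3,f=6) a[fast]=3=a[slow] dup → fast++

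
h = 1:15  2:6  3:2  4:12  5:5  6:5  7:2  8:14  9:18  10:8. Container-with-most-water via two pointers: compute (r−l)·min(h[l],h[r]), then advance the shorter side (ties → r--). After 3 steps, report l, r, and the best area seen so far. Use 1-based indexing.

l=3, r=9, best area=120

[1,10] min(15,8)*9=72 best=72 * → r--
[1,9] min(15,18)*8=120 best=120 * → l++
[2,9] min(6,18)*7=42 best=120 → l++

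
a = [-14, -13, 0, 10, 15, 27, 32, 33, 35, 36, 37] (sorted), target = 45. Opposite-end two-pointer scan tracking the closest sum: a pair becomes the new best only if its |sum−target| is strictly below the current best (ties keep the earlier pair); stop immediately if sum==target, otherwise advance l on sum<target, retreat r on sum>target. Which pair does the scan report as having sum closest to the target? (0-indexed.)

[0,10] -14+37=23 d=22 * → l++
[1,10] -13+37=24 d=21 * → l++
[2,10] 0+37=37 d=8 * → l++
[3,10] 10+37=47 d=2 * → r--
[3,9] 10+36=46 d=1 * → r--
[3,8] 10+35=45 d=0 * → stop

pair (10, 35) with sum 45 (|Δ|=0)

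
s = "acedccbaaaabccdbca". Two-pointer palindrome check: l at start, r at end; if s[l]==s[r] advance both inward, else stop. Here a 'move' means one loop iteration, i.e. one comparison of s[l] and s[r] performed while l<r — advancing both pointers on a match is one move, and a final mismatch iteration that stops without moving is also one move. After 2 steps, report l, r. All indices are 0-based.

l=0 r=17: 'a'=='a', l++,r--
l=1 r=16: 'c'=='c', l++,r--

l=2, r=15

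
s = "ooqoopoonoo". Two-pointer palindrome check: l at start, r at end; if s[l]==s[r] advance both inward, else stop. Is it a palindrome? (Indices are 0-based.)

[0,10] 'o'=='o' → l++,r--
[1,9] 'o'=='o' → l++,r--
[2,8] 'q'!='n' → stop

not a palindrome (mismatch at 2,8)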